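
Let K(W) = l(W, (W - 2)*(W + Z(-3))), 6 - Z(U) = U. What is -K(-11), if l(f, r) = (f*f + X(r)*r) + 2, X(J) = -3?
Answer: -45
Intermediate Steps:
Z(U) = 6 - U
l(f, r) = 2 + f² - 3*r (l(f, r) = (f*f - 3*r) + 2 = (f² - 3*r) + 2 = 2 + f² - 3*r)
K(W) = 2 + W² - 3*(-2 + W)*(9 + W) (K(W) = 2 + W² - 3*(W - 2)*(W + (6 - 1*(-3))) = 2 + W² - 3*(-2 + W)*(W + (6 + 3)) = 2 + W² - 3*(-2 + W)*(W + 9) = 2 + W² - 3*(-2 + W)*(9 + W))
-K(-11) = -(56 - 21*(-11) - 2*(-11)²) = -(56 + 231 - 2*121) = -(56 + 231 - 242) = -1*45 = -45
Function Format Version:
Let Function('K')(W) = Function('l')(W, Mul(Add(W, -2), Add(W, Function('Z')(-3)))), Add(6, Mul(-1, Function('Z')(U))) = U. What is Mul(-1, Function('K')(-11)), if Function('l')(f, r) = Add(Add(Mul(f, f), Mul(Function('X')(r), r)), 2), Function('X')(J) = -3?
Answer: -45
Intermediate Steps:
Function('Z')(U) = Add(6, Mul(-1, U))
Function('l')(f, r) = Add(2, Pow(f, 2), Mul(-3, r)) (Function('l')(f, r) = Add(Add(Mul(f, f), Mul(-3, r)), 2) = Add(Add(Pow(f, 2), Mul(-3, r)), 2) = Add(2, Pow(f, 2), Mul(-3, r)))
Function('K')(W) = Add(2, Pow(W, 2), Mul(-3, Add(-2, W), Add(9, W))) (Function('K')(W) = Add(2, Pow(W, 2), Mul(-3, Mul(Add(W, -2), Add(W, Add(6, Mul(-1, -3)))))) = Add(2, Pow(W, 2), Mul(-3, Mul(Add(-2, W), Add(W, Add(6, 3))))) = Add(2, Pow(W, 2), Mul(-3, Mul(Add(-2, W), Add(W, 9)))) = Add(2, Pow(W, 2), Mul(-3, Mul(Add(-2, W), Add(9, W)))) = Add(2, Pow(W, 2), Mul(-3, Add(-2, W), Add(9, W))))
Mul(-1, Function('K')(-11)) = Mul(-1, Add(56, Mul(-21, -11), Mul(-2, Pow(-11, 2)))) = Mul(-1, Add(56, 231, Mul(-2, 121))) = Mul(-1, Add(56, 231, -242)) = Mul(-1, 45) = -45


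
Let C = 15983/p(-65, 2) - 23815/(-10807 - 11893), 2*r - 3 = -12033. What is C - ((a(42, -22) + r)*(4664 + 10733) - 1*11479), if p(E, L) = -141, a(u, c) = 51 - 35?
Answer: 59134833520243/640140 ≈ 9.2378e+7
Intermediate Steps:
a(u, c) = 16
r = -6015 (r = 3/2 + (1/2)*(-12033) = 3/2 - 12033/2 = -6015)
C = -71891237/640140 (C = 15983/(-141) - 23815/(-10807 - 11893) = 15983*(-1/141) - 23815/(-22700) = -15983/141 - 23815*(-1/22700) = -15983/141 + 4763/4540 = -71891237/640140 ≈ -112.31)
C - ((a(42, -22) + r)*(4664 + 10733) - 1*11479) = -71891237/640140 - ((16 - 6015)*(4664 + 10733) - 1*11479) = -71891237/640140 - (-5999*15397 - 11479) = -71891237/640140 - (-92366603 - 11479) = -71891237/640140 - 1*(-92378082) = -71891237/640140 + 92378082 = 59134833520243/640140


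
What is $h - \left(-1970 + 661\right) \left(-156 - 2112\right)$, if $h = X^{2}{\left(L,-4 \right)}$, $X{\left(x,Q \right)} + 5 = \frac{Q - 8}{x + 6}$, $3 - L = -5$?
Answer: $- \frac{145470107}{49} \approx -2.9688 \cdot 10^{6}$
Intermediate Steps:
$L = 8$ ($L = 3 - -5 = 3 + 5 = 8$)
$X{\left(x,Q \right)} = -5 + \frac{-8 + Q}{6 + x}$ ($X{\left(x,Q \right)} = -5 + \frac{Q - 8}{x + 6} = -5 + \frac{-8 + Q}{6 + x}$)
$h = \frac{1681}{49}$ ($h = \left(\frac{-38 - 4 - 40}{6 + 8}\right)^{2} = \left(\frac{-38 - 4 - 40}{14}\right)^{2} = \left(\frac{1}{14} \left(-82\right)\right)^{2} = \left(- \frac{41}{7}\right)^{2} = \frac{1681}{49} \approx 34.306$)
$h - \left(-1970 + 661\right) \left(-156 - 2112\right) = \frac{1681}{49} - \left(-1970 + 661\right) \left(-156 - 2112\right) = \frac{1681}{49} - \left(-1309\right) \left(-2268\right) = \frac{1681}{49} - 2968812 = - \frac{145470107}{49}$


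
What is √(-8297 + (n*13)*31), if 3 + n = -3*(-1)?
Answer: I*√8297 ≈ 91.088*I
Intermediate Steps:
n = 0 (n = -3 - 3*(-1) = -3 + 3 = 0)
√(-8297 + (n*13)*31) = √(-8297 + (0*13)*31) = √(-8297 + 0*31) = √(-8297 + 0) = √(-8297) = I*√8297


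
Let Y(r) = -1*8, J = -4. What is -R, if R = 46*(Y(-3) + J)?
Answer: 552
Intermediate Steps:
Y(r) = -8
R = -552 (R = 46*(-8 - 4) = 46*(-12) = -552)
-R = -1*(-552) = 552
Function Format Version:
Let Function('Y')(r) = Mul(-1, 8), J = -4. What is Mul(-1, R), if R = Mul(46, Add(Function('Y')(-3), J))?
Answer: 552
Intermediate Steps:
Function('Y')(r) = -8
R = -552 (R = Mul(46, Add(-8, -4)) = Mul(46, -12) = -552)
Mul(-1, R) = Mul(-1, -552) = 552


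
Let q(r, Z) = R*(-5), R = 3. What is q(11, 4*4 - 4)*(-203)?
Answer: 3045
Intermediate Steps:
q(r, Z) = -15 (q(r, Z) = 3*(-5) = -15)
q(11, 4*4 - 4)*(-203) = -15*(-203) = 3045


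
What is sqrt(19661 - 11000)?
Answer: sqrt(8661) ≈ 93.064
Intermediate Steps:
sqrt(19661 - 11000) = sqrt(8661)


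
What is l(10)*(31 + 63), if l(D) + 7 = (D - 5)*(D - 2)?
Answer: 3102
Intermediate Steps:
l(D) = -7 + (-5 + D)*(-2 + D) (l(D) = -7 + (D - 5)*(D - 2) = -7 + (-5 + D)*(-2 + D))
l(10)*(31 + 63) = (3 + 10**2 - 7*10)*(31 + 63) = (3 + 100 - 70)*94 = 33*94 = 3102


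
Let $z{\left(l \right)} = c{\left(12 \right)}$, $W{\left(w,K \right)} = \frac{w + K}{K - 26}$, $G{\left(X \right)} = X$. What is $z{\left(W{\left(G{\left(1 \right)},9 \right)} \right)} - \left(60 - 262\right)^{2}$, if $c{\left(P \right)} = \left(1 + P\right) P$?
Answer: $-40648$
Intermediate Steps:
$W{\left(w,K \right)} = \frac{K + w}{-26 + K}$
$c{\left(P \right)} = P \left(1 + P\right)$
$z{\left(l \right)} = 156$ ($z{\left(l \right)} = 12 \left(1 + 12\right) = 12 \cdot 13 = 156$)
$z{\left(W{\left(G{\left(1 \right)},9 \right)} \right)} - \left(60 - 262\right)^{2} = 156 - \left(60 - 262\right)^{2} = 156 - \left(-202\right)^{2} = 156 - 40804 = -40648$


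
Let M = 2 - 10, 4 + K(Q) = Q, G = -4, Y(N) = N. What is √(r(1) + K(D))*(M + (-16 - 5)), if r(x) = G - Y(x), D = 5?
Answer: -58*I ≈ -58.0*I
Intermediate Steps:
K(Q) = -4 + Q
r(x) = -4 - x
M = -8
√(r(1) + K(D))*(M + (-16 - 5)) = √((-4 - 1*1) + (-4 + 5))*(-8 + (-16 - 5)) = √((-4 - 1) + 1)*(-8 - 21) = √(-5 + 1)*(-29) = √(-4)*(-29) = (2*I)*(-29) = -58*I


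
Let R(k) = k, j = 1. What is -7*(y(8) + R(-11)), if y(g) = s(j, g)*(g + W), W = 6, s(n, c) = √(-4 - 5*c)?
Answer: 77 - 196*I*√11 ≈ 77.0 - 650.06*I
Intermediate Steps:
y(g) = √(-4 - 5*g)*(6 + g) (y(g) = √(-4 - 5*g)*(g + 6) = √(-4 - 5*g)*(6 + g))
-7*(y(8) + R(-11)) = -7*(√(-4 - 5*8)*(6 + 8) - 11) = -7*(√(-4 - 40)*14 - 11) = -7*(√(-44)*14 - 11) = -7*((2*I*√11)*14 - 11) = -7*(28*I*√11 - 11) = -7*(-11 + 28*I*√11) = 77 - 196*I*√11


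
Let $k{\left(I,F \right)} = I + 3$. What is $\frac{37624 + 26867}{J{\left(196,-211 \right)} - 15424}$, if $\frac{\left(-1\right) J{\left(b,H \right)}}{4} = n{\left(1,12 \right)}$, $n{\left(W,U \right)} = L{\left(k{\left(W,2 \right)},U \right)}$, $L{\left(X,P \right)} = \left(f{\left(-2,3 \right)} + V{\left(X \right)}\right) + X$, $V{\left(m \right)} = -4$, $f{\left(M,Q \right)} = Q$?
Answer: $- \frac{64491}{15436} \approx -4.178$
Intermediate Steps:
$k{\left(I,F \right)} = 3 + I$
$L{\left(X,P \right)} = -1 + X$ ($L{\left(X,P \right)} = \left(3 - 4\right) + X = -1 + X$)
$n{\left(W,U \right)} = 2 + W$ ($n{\left(W,U \right)} = -1 + \left(3 + W\right) = 2 + W$)
$J{\left(b,H \right)} = -12$ ($J{\left(b,H \right)} = - 4 \left(2 + 1\right) = \left(-4\right) 3 = -12$)
$\frac{37624 + 26867}{J{\left(196,-211 \right)} - 15424} = \frac{37624 + 26867}{-12 - 15424} = \frac{64491}{-15436} = 64491 \left(- \frac{1}{15436}\right) = - \frac{64491}{15436}$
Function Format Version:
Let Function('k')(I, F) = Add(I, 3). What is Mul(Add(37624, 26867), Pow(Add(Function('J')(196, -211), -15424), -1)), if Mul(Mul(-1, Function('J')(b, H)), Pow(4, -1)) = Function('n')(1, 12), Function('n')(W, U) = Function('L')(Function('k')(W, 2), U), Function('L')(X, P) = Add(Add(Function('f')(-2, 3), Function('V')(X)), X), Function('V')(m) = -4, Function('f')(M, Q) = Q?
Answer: Rational(-64491, 15436) ≈ -4.1780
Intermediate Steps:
Function('k')(I, F) = Add(3, I)
Function('L')(X, P) = Add(-1, X) (Function('L')(X, P) = Add(Add(3, -4), X) = Add(-1, X))
Function('n')(W, U) = Add(2, W) (Function('n')(W, U) = Add(-1, Add(3, W)) = Add(2, W))
Function('J')(b, H) = -12 (Function('J')(b, H) = Mul(-4, Add(2, 1)) = Mul(-4, 3) = -12)
Mul(Add(37624, 26867), Pow(Add(Function('J')(196, -211), -15424), -1)) = Mul(Add(37624, 26867), Pow(Add(-12, -15424), -1)) = Mul(64491, Pow(-15436, -1)) = Mul(64491, Rational(-1, 15436)) = Rational(-64491, 15436)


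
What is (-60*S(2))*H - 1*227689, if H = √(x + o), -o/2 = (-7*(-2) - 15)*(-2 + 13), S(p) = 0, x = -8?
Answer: -227689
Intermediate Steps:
o = 22 (o = -2*(-7*(-2) - 15)*(-2 + 13) = -2*(14 - 15)*11 = -(-2)*11 = -2*(-11) = 22)
H = √14 (H = √(-8 + 22) = √14 ≈ 3.7417)
(-60*S(2))*H - 1*227689 = (-60*0)*√14 - 1*227689 = 0*√14 - 227689 = 0 - 227689 = -227689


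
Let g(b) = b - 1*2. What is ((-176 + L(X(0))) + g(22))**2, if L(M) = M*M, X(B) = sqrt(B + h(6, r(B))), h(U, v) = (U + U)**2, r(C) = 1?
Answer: 144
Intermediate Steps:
h(U, v) = 4*U**2 (h(U, v) = (2*U)**2 = 4*U**2)
X(B) = sqrt(144 + B) (X(B) = sqrt(B + 4*6**2) = sqrt(B + 4*36) = sqrt(B + 144) = sqrt(144 + B))
L(M) = M**2
g(b) = -2 + b (g(b) = b - 2 = -2 + b)
((-176 + L(X(0))) + g(22))**2 = ((-176 + (sqrt(144 + 0))**2) + (-2 + 22))**2 = ((-176 + (sqrt(144))**2) + 20)**2 = ((-176 + 12**2) + 20)**2 = ((-176 + 144) + 20)**2 = (-32 + 20)**2 = (-12)**2 = 144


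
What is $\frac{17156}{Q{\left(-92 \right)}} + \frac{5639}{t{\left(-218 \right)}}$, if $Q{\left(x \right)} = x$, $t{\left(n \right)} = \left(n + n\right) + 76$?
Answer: $- \frac{1673737}{8280} \approx -202.14$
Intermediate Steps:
$t{\left(n \right)} = 76 + 2 n$ ($t{\left(n \right)} = 2 n + 76 = 76 + 2 n$)
$\frac{17156}{Q{\left(-92 \right)}} + \frac{5639}{t{\left(-218 \right)}} = \frac{17156}{-92} + \frac{5639}{76 + 2 \left(-218\right)} = 17156 \left(- \frac{1}{92}\right) + \frac{5639}{76 - 436} = - \frac{4289}{23} + \frac{5639}{-360} = - \frac{4289}{23} + 5639 \left(- \frac{1}{360}\right) = - \frac{4289}{23} - \frac{5639}{360} = - \frac{1673737}{8280}$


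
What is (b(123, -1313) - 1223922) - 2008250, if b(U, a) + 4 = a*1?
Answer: -3233489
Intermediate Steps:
b(U, a) = -4 + a (b(U, a) = -4 + a*1 = -4 + a)
(b(123, -1313) - 1223922) - 2008250 = ((-4 - 1313) - 1223922) - 2008250 = (-1317 - 1223922) - 2008250 = -1225239 - 2008250 = -3233489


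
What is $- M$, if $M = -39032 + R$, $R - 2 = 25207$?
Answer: $13823$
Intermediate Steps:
$R = 25209$ ($R = 2 + 25207 = 25209$)
$M = -13823$ ($M = -39032 + 25209 = -13823$)
$- M = \left(-1\right) \left(-13823\right) = 13823$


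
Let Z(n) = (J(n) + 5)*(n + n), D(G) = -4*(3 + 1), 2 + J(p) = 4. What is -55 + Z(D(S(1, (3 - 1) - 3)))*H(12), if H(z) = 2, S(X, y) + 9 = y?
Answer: -503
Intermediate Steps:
J(p) = 2 (J(p) = -2 + 4 = 2)
S(X, y) = -9 + y
D(G) = -16 (D(G) = -4*4 = -16)
Z(n) = 14*n (Z(n) = (2 + 5)*(n + n) = 7*(2*n) = 14*n)
-55 + Z(D(S(1, (3 - 1) - 3)))*H(12) = -55 + (14*(-16))*2 = -55 - 224*2 = -55 - 448 = -503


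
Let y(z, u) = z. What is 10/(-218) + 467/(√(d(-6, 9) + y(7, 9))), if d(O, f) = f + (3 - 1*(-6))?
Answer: 50878/545 ≈ 93.354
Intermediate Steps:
d(O, f) = 9 + f (d(O, f) = f + (3 + 6) = f + 9 = 9 + f)
10/(-218) + 467/(√(d(-6, 9) + y(7, 9))) = 10/(-218) + 467/(√((9 + 9) + 7)) = 10*(-1/218) + 467/(√(18 + 7)) = -5/109 + 467/(√25) = -5/109 + 467/5 = 50878/545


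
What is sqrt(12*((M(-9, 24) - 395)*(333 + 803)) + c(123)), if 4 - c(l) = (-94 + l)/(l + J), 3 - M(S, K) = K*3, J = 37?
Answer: I*sqrt(10120390690)/40 ≈ 2515.0*I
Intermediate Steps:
M(S, K) = 3 - 3*K (M(S, K) = 3 - K*3 = 3 - 3*K)
c(l) = 4 - (-94 + l)/(37 + l) (c(l) = 4 - (-94 + l)/(l + 37) = 4 - (-94 + l)/(37 + l))
sqrt(12*((M(-9, 24) - 395)*(333 + 803)) + c(123)) = sqrt(12*(((3 - 3*24) - 395)*(333 + 803)) + (242 + 3*123)/(37 + 123)) = sqrt(12*(((3 - 72) - 395)*1136) + (242 + 369)/160) = sqrt(12*((-69 - 395)*1136) + (1/160)*611) = sqrt(12*(-464*1136) + 611/160) = sqrt(12*(-527104) + 611/160) = sqrt(-6325248 + 611/160) = sqrt(-1012039069/160) = I*sqrt(10120390690)/40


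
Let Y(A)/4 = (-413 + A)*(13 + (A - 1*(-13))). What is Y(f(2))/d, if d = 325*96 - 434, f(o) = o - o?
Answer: -21476/15383 ≈ -1.3961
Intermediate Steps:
f(o) = 0
Y(A) = 4*(-413 + A)*(26 + A) (Y(A) = 4*((-413 + A)*(13 + (A - 1*(-13)))) = 4*((-413 + A)*(13 + (A + 13))) = 4*((-413 + A)*(13 + (13 + A))) = 4*((-413 + A)*(26 + A)) = 4*(-413 + A)*(26 + A))
d = 30766 (d = 31200 - 434 = 30766)
Y(f(2))/d = (-42952 - 1548*0 + 4*0**2)/30766 = (-42952 + 0 + 4*0)*(1/30766) = (-42952 + 0 + 0)*(1/30766) = -42952*1/30766 = -21476/15383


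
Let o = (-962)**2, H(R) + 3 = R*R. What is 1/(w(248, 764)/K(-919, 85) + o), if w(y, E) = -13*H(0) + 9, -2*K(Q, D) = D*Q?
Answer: 78115/72291058156 ≈ 1.0806e-6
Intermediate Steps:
K(Q, D) = -D*Q/2
H(R) = -3 + R**2 (H(R) = -3 + R*R = -3 + R**2)
w(y, E) = 48 (w(y, E) = -13*(-3 + 0**2) + 9 = -13*(-3 + 0) + 9 = -13*(-3) + 9 = 39 + 9 = 48)
o = 925444
1/(w(248, 764)/K(-919, 85) + o) = 1/(48/((-1/2*85*(-919))) + 925444) = 1/(48/(78115/2) + 925444) = 1/(48*(2/78115) + 925444) = 1/(96/78115 + 925444) = 1/(72291058156/78115) = 78115/72291058156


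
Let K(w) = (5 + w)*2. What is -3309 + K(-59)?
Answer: -3417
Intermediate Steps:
K(w) = 10 + 2*w
-3309 + K(-59) = -3309 + (10 + 2*(-59)) = -3309 + (10 - 118) = -3309 - 108 = -3417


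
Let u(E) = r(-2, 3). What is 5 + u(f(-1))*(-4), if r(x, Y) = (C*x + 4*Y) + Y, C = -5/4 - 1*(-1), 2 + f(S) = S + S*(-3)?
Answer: -57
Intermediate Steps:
f(S) = -2 - 2*S (f(S) = -2 + (S + S*(-3)) = -2 + (S - 3*S) = -2 - 2*S)
C = -¼ (C = -5*¼ + 1 = -5/4 + 1 = -¼ ≈ -0.25000)
r(x, Y) = 5*Y - x/4 (r(x, Y) = (-x/4 + 4*Y) + Y = (4*Y - x/4) + Y = 5*Y - x/4)
u(E) = 31/2 (u(E) = 5*3 - ¼*(-2) = 15 + ½ = 31/2)
5 + u(f(-1))*(-4) = 5 + (31/2)*(-4) = 5 - 62 = -57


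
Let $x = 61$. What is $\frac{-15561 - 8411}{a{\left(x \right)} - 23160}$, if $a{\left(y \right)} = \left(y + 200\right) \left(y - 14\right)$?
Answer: $\frac{23972}{10893} \approx 2.2007$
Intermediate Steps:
$a{\left(y \right)} = \left(-14 + y\right) \left(200 + y\right)$ ($a{\left(y \right)} = \left(200 + y\right) \left(-14 + y\right) = \left(-14 + y\right) \left(200 + y\right)$)
$\frac{-15561 - 8411}{a{\left(x \right)} - 23160} = \frac{-15561 - 8411}{\left(-2800 + 61^{2} + 186 \cdot 61\right) - 23160} = - \frac{23972}{\left(-2800 + 3721 + 11346\right) - 23160} = - \frac{23972}{12267 - 23160} = - \frac{23972}{-10893} = \left(-23972\right) \left(- \frac{1}{10893}\right) = \frac{23972}{10893}$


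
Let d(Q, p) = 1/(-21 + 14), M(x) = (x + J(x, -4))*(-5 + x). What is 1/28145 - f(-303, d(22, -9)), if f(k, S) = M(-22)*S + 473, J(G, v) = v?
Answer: -73430298/197015 ≈ -372.71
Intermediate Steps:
M(x) = (-5 + x)*(-4 + x) (M(x) = (x - 4)*(-5 + x) = (-4 + x)*(-5 + x) = (-5 + x)*(-4 + x))
d(Q, p) = -⅐ (d(Q, p) = 1/(-7) = -⅐)
f(k, S) = 473 + 702*S (f(k, S) = (20 + (-22)² - 9*(-22))*S + 473 = (20 + 484 + 198)*S + 473 = 702*S + 473 = 473 + 702*S)
1/28145 - f(-303, d(22, -9)) = 1/28145 - (473 + 702*(-⅐)) = 1/28145 - (473 - 702/7) = 1/28145 - 1*2609/7 = 1/28145 - 2609/7 = -73430298/197015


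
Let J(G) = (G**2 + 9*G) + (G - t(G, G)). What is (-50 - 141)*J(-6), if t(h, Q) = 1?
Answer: 4775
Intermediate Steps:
J(G) = -1 + G**2 + 10*G (J(G) = (G**2 + 9*G) + (G - 1*1) = (G**2 + 9*G) + (G - 1) = (G**2 + 9*G) + (-1 + G) = -1 + G**2 + 10*G)
(-50 - 141)*J(-6) = (-50 - 141)*(-1 + (-6)**2 + 10*(-6)) = -191*(-1 + 36 - 60) = -191*(-25) = 4775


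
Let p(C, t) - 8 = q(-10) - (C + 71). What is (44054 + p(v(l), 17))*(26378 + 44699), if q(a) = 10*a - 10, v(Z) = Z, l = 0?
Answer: 3118929837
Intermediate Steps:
q(a) = -10 + 10*a
p(C, t) = -173 - C (p(C, t) = 8 + ((-10 + 10*(-10)) - (C + 71)) = 8 + ((-10 - 100) - (71 + C)) = 8 + (-110 + (-71 - C)) = 8 + (-181 - C) = -173 - C)
(44054 + p(v(l), 17))*(26378 + 44699) = (44054 + (-173 - 1*0))*(26378 + 44699) = (44054 + (-173 + 0))*71077 = (44054 - 173)*71077 = 43881*71077 = 3118929837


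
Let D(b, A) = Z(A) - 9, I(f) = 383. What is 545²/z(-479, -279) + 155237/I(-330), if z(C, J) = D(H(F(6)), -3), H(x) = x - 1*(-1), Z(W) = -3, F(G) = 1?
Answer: -111897731/4596 ≈ -24347.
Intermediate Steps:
H(x) = 1 + x (H(x) = x + 1 = 1 + x)
D(b, A) = -12 (D(b, A) = -3 - 9 = -12)
z(C, J) = -12
545²/z(-479, -279) + 155237/I(-330) = 545²/(-12) + 155237/383 = 297025*(-1/12) + 155237*(1/383) = -297025/12 + 155237/383 = -111897731/4596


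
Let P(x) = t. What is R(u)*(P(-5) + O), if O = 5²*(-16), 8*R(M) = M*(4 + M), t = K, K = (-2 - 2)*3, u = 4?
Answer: -1648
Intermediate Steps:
K = -12 (K = -4*3 = -12)
t = -12
P(x) = -12
R(M) = M*(4 + M)/8 (R(M) = (M*(4 + M))/8 = M*(4 + M)/8)
O = -400 (O = 25*(-16) = -400)
R(u)*(P(-5) + O) = ((⅛)*4*(4 + 4))*(-12 - 400) = ((⅛)*4*8)*(-412) = 4*(-412) = -1648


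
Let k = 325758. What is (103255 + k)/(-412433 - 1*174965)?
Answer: -429013/587398 ≈ -0.73036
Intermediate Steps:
(103255 + k)/(-412433 - 1*174965) = (103255 + 325758)/(-412433 - 1*174965) = 429013/(-412433 - 174965) = 429013/(-587398) = 429013*(-1/587398) = -429013/587398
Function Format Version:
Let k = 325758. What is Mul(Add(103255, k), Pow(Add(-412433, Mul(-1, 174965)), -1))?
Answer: Rational(-429013, 587398) ≈ -0.73036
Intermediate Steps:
Mul(Add(103255, k), Pow(Add(-412433, Mul(-1, 174965)), -1)) = Mul(Add(103255, 325758), Pow(Add(-412433, Mul(-1, 174965)), -1)) = Mul(429013, Pow(Add(-412433, -174965), -1)) = Mul(429013, Pow(-587398, -1)) = Mul(429013, Rational(-1, 587398)) = Rational(-429013, 587398)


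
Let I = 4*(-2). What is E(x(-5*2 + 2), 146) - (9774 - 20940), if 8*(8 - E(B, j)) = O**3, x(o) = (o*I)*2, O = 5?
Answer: 89267/8 ≈ 11158.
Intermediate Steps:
I = -8
x(o) = -16*o (x(o) = (o*(-8))*2 = -8*o*2 = -16*o)
E(B, j) = -61/8 (E(B, j) = 8 - 1/8*5**3 = 8 - 1/8*125 = 8 - 125/8 = -61/8)
E(x(-5*2 + 2), 146) - (9774 - 20940) = -61/8 - (9774 - 20940) = -61/8 - 1*(-11166) = -61/8 + 11166 = 89267/8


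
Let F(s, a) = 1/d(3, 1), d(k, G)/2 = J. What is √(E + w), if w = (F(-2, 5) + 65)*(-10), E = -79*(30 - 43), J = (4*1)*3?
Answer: √13557/6 ≈ 19.406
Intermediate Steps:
J = 12 (J = 4*3 = 12)
d(k, G) = 24 (d(k, G) = 2*12 = 24)
F(s, a) = 1/24
E = 1027 (E = -79*(-13) = 1027)
w = -7805/12 (w = (1/24 + 65)*(-10) = (1561/24)*(-10) = -7805/12 ≈ -650.42)
√(E + w) = √(1027 - 7805/12) = √(4519/12) = √13557/6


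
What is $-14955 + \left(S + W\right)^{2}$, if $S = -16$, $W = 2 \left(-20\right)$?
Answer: $-11819$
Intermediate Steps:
$W = -40$
$-14955 + \left(S + W\right)^{2} = -14955 + \left(-16 - 40\right)^{2} = -14955 + \left(-56\right)^{2} = -14955 + 3136 = -11819$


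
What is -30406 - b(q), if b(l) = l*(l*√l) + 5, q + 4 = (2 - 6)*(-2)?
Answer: -30443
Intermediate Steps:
q = 4 (q = -4 + (2 - 6)*(-2) = -4 - 4*(-2) = -4 + 8 = 4)
b(l) = 5 + l^(5/2) (b(l) = l*l^(3/2) + 5 = l^(5/2) + 5 = 5 + l^(5/2))
-30406 - b(q) = -30406 - (5 + 4^(5/2)) = -30406 - (5 + 32) = -30406 - 1*37 = -30406 - 37 = -30443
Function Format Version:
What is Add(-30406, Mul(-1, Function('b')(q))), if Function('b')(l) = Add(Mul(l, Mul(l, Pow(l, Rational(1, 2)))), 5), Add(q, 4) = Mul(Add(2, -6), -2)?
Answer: -30443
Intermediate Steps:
q = 4 (q = Add(-4, Mul(Add(2, -6), -2)) = Add(-4, Mul(-4, -2)) = Add(-4, 8) = 4)
Function('b')(l) = Add(5, Pow(l, Rational(5, 2))) (Function('b')(l) = Add(Mul(l, Pow(l, Rational(3, 2))), 5) = Add(Pow(l, Rational(5, 2)), 5) = Add(5, Pow(l, Rational(5, 2))))
Add(-30406, Mul(-1, Function('b')(q))) = Add(-30406, Mul(-1, Add(5, Pow(4, Rational(5, 2))))) = Add(-30406, Mul(-1, Add(5, 32))) = Add(-30406, Mul(-1, 37)) = Add(-30406, -37) = -30443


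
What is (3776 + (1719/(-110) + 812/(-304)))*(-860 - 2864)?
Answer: -769652457/55 ≈ -1.3994e+7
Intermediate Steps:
(3776 + (1719/(-110) + 812/(-304)))*(-860 - 2864) = (3776 + (1719*(-1/110) + 812*(-1/304)))*(-3724) = (3776 + (-1719/110 - 203/76))*(-3724) = (3776 - 76487/4180)*(-3724) = (15707193/4180)*(-3724) = -769652457/55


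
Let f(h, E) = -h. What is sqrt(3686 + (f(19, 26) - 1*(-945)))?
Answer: 2*sqrt(1153) ≈ 67.912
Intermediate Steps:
sqrt(3686 + (f(19, 26) - 1*(-945))) = sqrt(3686 + (-1*19 - 1*(-945))) = sqrt(3686 + (-19 + 945)) = sqrt(3686 + 926) = sqrt(4612) = 2*sqrt(1153)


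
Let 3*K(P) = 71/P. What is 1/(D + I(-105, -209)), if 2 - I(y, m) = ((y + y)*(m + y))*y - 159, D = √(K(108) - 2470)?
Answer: 2243330964/15532511772532213 - 18*I*√800209/15532511772532213 ≈ 1.4443e-7 - 1.0367e-12*I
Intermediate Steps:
K(P) = 71/(3*P) (K(P) = (71/P)/3 = 71/(3*P))
D = I*√800209/18 (D = √((71/3)/108 - 2470) = √((71/3)*(1/108) - 2470) = √(71/324 - 2470) = √(-800209/324) = I*√800209/18 ≈ 49.697*I)
I(y, m) = 161 - 2*y²*(m + y) (I(y, m) = 2 - (((y + y)*(m + y))*y - 159) = 2 - (((2*y)*(m + y))*y - 159) = 2 - ((2*y*(m + y))*y - 159) = 2 - (2*y²*(m + y) - 159) = 2 - (-159 + 2*y²*(m + y)) = 2 + (159 - 2*y²*(m + y)) = 161 - 2*y²*(m + y))
1/(D + I(-105, -209)) = 1/(I*√800209/18 + (161 - 2*(-105)³ - 2*(-209)*(-105)²)) = 1/(I*√800209/18 + (161 - 2*(-1157625) - 2*(-209)*11025)) = 1/(I*√800209/18 + (161 + 2315250 + 4608450)) = 1/(I*√800209/18 + 6923861) = 1/(6923861 + I*√800209/18)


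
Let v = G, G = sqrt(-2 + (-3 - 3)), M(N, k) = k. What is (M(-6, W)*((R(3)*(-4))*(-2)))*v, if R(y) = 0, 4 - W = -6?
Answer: 0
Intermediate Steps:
W = 10 (W = 4 - 1*(-6) = 4 + 6 = 10)
G = 2*I*sqrt(2) (G = sqrt(-2 - 6) = sqrt(-8) = 2*I*sqrt(2) ≈ 2.8284*I)
v = 2*I*sqrt(2) ≈ 2.8284*I
(M(-6, W)*((R(3)*(-4))*(-2)))*v = (10*((0*(-4))*(-2)))*(2*I*sqrt(2)) = (10*(0*(-2)))*(2*I*sqrt(2)) = (10*0)*(2*I*sqrt(2)) = 0*(2*I*sqrt(2)) = 0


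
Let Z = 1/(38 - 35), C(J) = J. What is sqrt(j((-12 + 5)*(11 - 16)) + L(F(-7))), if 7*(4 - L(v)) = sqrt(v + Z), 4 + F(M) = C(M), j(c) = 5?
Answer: sqrt(3969 - 84*I*sqrt(6))/21 ≈ 3.001 - 0.077736*I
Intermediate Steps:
Z = 1/3 ≈ 0.33333
F(M) = -4 + M
L(v) = 4 - sqrt(1/3 + v)/7 (L(v) = 4 - sqrt(v + 1/3)/7 = 4 - sqrt(1/3 + v)/7)
sqrt(j((-12 + 5)*(11 - 16)) + L(F(-7))) = sqrt(5 + (4 - sqrt(3 + 9*(-4 - 7))/21)) = sqrt(5 + (4 - sqrt(3 + 9*(-11))/21)) = sqrt(5 + (4 - sqrt(3 - 99)/21)) = sqrt(5 + (4 - 4*I*sqrt(6)/21)) = sqrt(9 - 4*I*sqrt(6)/21)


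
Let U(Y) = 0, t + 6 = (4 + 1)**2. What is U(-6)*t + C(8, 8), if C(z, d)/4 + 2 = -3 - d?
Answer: -52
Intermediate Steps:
t = 19 (t = -6 + (4 + 1)**2 = -6 + 5**2 = -6 + 25 = 19)
C(z, d) = -20 - 4*d (C(z, d) = -8 + 4*(-3 - d) = -8 + (-12 - 4*d) = -20 - 4*d)
U(-6)*t + C(8, 8) = 0*19 + (-20 - 4*8) = 0 + (-20 - 32) = 0 - 52 = -52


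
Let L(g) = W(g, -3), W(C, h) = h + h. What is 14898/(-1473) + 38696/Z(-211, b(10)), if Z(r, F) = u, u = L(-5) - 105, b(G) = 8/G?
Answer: -19550962/54501 ≈ -358.73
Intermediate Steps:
W(C, h) = 2*h
L(g) = -6 (L(g) = 2*(-3) = -6)
u = -111 (u = -6 - 105 = -111)
Z(r, F) = -111
14898/(-1473) + 38696/Z(-211, b(10)) = 14898/(-1473) + 38696/(-111) = 14898*(-1/1473) + 38696*(-1/111) = -4966/491 - 38696/111 = -19550962/54501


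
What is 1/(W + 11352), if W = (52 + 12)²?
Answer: 1/15448 ≈ 6.4733e-5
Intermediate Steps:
W = 4096 (W = 64² = 4096)
1/(W + 11352) = 1/(4096 + 11352) = 1/15448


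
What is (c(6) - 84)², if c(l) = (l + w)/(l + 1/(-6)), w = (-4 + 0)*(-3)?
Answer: 8020224/1225 ≈ 6547.1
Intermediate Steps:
w = 12 (w = -4*(-3) = 12)
c(l) = (12 + l)/(-⅙ + l) (c(l) = (l + 12)/(l + 1/(-6)) = (12 + l)/(l - ⅙) = (12 + l)/(-⅙ + l))
(c(6) - 84)² = (6*(12 + 6)/(-1 + 6*6) - 84)² = (6*18/(-1 + 36) - 84)² = (6*18/35 - 84)² = (6*(1/35)*18 - 84)² = (108/35 - 84)² = (-2832/35)² = 8020224/1225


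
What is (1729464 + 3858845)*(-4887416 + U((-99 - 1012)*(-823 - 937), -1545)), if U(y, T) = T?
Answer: -27321024756949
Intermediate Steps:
(1729464 + 3858845)*(-4887416 + U((-99 - 1012)*(-823 - 937), -1545)) = (1729464 + 3858845)*(-4887416 - 1545) = 5588309*(-4888961) = -27321024756949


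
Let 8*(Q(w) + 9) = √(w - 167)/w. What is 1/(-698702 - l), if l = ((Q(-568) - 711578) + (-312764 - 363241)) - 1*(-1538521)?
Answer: -17543126511616/14905184121190814431 - 31808*I*√15/14905184121190814431 ≈ -1.177e-6 - 8.265e-15*I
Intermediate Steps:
Q(w) = -9 + √(-167 + w)/(8*w) (Q(w) = -9 + (√(w - 167)/w)/8 = -9 + (√(-167 + w)/w)/8 = -9 + √(-167 + w)/(8*w))
l = 150929 - 7*I*√15/4544 (l = (((-9 + (⅛)*√(-167 - 568)/(-568)) - 711578) + (-312764 - 363241)) - 1*(-1538521) = (((-9 + (⅛)*(-1/568)*√(-735)) - 711578) - 676005) + 1538521 = (((-9 + (⅛)*(-1/568)*(7*I*√15)) - 711578) - 676005) + 1538521 = (((-9 - 7*I*√15/4544) - 711578) - 676005) + 1538521 = ((-711587 - 7*I*√15/4544) - 676005) + 1538521 = (-1387592 - 7*I*√15/4544) + 1538521 = 150929 - 7*I*√15/4544 ≈ 1.5093e+5 - 0.0059663*I)
1/(-698702 - l) = 1/(-698702 - (150929 - 7*I*√15/4544)) = 1/(-698702 + (-150929 + 7*I*√15/4544)) = 1/(-849631 + 7*I*√15/4544)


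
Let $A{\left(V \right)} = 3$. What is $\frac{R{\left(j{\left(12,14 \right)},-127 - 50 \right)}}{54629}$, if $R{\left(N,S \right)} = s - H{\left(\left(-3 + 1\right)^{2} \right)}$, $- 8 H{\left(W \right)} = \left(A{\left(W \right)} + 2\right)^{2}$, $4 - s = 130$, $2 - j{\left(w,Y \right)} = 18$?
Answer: $- \frac{983}{437032} \approx -0.0022493$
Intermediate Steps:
$j{\left(w,Y \right)} = -16$ ($j{\left(w,Y \right)} = 2 - 18 = -16$)
$s = -126$ ($s = 4 - 130 = -126$)
$H{\left(W \right)} = - \frac{25}{8}$ ($H{\left(W \right)} = - \frac{\left(3 + 2\right)^{2}}{8} = - \frac{5^{2}}{8} = \left(- \frac{1}{8}\right) 25 = - \frac{25}{8}$)
$R{\left(N,S \right)} = - \frac{983}{8}$ ($R{\left(N,S \right)} = -126 - - \frac{25}{8} = -126 + \frac{25}{8} = - \frac{983}{8}$)
$\frac{R{\left(j{\left(12,14 \right)},-127 - 50 \right)}}{54629} = - \frac{983}{8 \cdot 54629} = \left(- \frac{983}{8}\right) \frac{1}{54629} = - \frac{983}{437032}$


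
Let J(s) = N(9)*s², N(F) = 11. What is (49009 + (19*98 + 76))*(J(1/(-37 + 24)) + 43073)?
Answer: 28527764812/13 ≈ 2.1944e+9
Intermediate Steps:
J(s) = 11*s²
(49009 + (19*98 + 76))*(J(1/(-37 + 24)) + 43073) = (49009 + (19*98 + 76))*(11*(1/(-37 + 24))² + 43073) = (49009 + (1862 + 76))*(11*(1/(-13))² + 43073) = (49009 + 1938)*(11*(-1/13)² + 43073) = 50947*(11*(1/169) + 43073) = 50947*(11/169 + 43073) = 50947*(7279348/169) = 28527764812/13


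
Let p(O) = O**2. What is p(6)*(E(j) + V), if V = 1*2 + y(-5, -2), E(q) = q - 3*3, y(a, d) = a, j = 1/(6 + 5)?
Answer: -4716/11 ≈ -428.73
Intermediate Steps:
j = 1/11 ≈ 0.090909
E(q) = -9 + q (E(q) = q - 9 = -9 + q)
V = -3 (V = 1*2 - 5 = 2 - 5 = -3)
p(6)*(E(j) + V) = 6**2*((-9 + 1/11) - 3) = 36*(-98/11 - 3) = 36*(-131/11) = -4716/11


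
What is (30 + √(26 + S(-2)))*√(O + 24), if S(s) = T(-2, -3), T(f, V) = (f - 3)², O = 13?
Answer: √37*(30 + √51) ≈ 225.92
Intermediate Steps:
T(f, V) = (-3 + f)²
S(s) = 25 (S(s) = (-3 - 2)² = (-5)² = 25)
(30 + √(26 + S(-2)))*√(O + 24) = (30 + √(26 + 25))*√(13 + 24) = (30 + √51)*√37 = √37*(30 + √51)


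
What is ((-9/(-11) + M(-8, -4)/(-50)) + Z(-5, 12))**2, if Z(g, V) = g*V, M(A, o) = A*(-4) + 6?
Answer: 271722256/75625 ≈ 3593.0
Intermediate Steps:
M(A, o) = 6 - 4*A (M(A, o) = -4*A + 6 = 6 - 4*A)
Z(g, V) = V*g
((-9/(-11) + M(-8, -4)/(-50)) + Z(-5, 12))**2 = ((-9/(-11) + (6 - 4*(-8))/(-50)) + 12*(-5))**2 = ((-9*(-1/11) + (6 + 32)*(-1/50)) - 60)**2 = ((9/11 + 38*(-1/50)) - 60)**2 = ((9/11 - 19/25) - 60)**2 = (16/275 - 60)**2 = (-16484/275)**2 = 271722256/75625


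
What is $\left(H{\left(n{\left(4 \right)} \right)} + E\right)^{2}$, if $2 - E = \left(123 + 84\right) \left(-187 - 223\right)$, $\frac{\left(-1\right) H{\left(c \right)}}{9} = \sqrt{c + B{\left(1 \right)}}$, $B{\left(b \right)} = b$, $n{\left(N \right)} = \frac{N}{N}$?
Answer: $7203256546 - 1527696 \sqrt{2} \approx 7.2011 \cdot 10^{9}$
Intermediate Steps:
$n{\left(N \right)} = 1$
$H{\left(c \right)} = - 9 \sqrt{1 + c}$ ($H{\left(c \right)} = - 9 \sqrt{c + 1} = - 9 \sqrt{1 + c}$)
$E = 84872$ ($E = 2 - \left(123 + 84\right) \left(-187 - 223\right) = 2 - 207 \left(-410\right) = 2 - -84870 = 2 + 84870 = 84872$)
$\left(H{\left(n{\left(4 \right)} \right)} + E\right)^{2} = \left(- 9 \sqrt{1 + 1} + 84872\right)^{2} = \left(- 9 \sqrt{2} + 84872\right)^{2} = \left(84872 - 9 \sqrt{2}\right)^{2}$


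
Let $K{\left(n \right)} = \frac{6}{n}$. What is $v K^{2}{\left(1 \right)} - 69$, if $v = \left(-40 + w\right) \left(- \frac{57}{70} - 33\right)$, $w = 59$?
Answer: $- \frac{811929}{35} \approx -23198.0$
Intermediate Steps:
$v = - \frac{44973}{70}$ ($v = \left(-40 + 59\right) \left(- \frac{57}{70} - 33\right) = 19 \left(\left(-57\right) \frac{1}{70} - 33\right) = 19 \left(- \frac{57}{70} - 33\right) = 19 \left(- \frac{2367}{70}\right) = - \frac{44973}{70} \approx -642.47$)
$v K^{2}{\left(1 \right)} - 69 = - \frac{44973 \left(\frac{6}{1}\right)^{2}}{70} - 69 = - \frac{44973 \left(6 \cdot 1\right)^{2}}{70} - 69 = - \frac{44973 \cdot 6^{2}}{70} - 69 = \left(- \frac{44973}{70}\right) 36 - 69 = - \frac{809514}{35} - 69 = - \frac{811929}{35}$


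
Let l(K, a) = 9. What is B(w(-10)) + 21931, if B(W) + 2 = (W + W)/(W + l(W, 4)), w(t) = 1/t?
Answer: 1951679/89 ≈ 21929.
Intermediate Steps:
B(W) = -2 + 2*W/(9 + W) (B(W) = -2 + (W + W)/(W + 9) = -2 + (2*W)/(9 + W) = -2 + 2*W/(9 + W))
B(w(-10)) + 21931 = -18/(9 + 1/(-10)) + 21931 = -18/(9 - 1/10) + 21931 = -18/89/10 + 21931 = -18*10/89 + 21931 = -180/89 + 21931 = 1951679/89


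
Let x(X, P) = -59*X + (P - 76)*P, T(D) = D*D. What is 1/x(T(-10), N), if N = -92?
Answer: 1/9556 ≈ 0.00010465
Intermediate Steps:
T(D) = D²
x(X, P) = -59*X + P*(-76 + P) (x(X, P) = -59*X + (-76 + P)*P = -59*X + P*(-76 + P))
1/x(T(-10), N) = 1/((-92)² - 76*(-92) - 59*(-10)²) = 1/(8464 + 6992 - 59*100) = 1/(8464 + 6992 - 5900) = 1/9556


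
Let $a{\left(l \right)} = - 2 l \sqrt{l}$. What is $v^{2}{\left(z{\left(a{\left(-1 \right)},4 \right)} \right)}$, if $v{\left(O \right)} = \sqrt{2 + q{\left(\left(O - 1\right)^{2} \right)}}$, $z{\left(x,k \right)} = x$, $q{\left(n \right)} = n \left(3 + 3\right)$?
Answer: $-16 - 24 i \approx -16.0 - 24.0 i$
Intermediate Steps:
$q{\left(n \right)} = 6 n$ ($q{\left(n \right)} = n 6 = 6 n$)
$a{\left(l \right)} = - 2 l^{\frac{3}{2}}$
$v{\left(O \right)} = \sqrt{2 + 6 \left(-1 + O\right)^{2}}$ ($v{\left(O \right)} = \sqrt{2 + 6 \left(O - 1\right)^{2}} = \sqrt{2 + 6 \left(-1 + O\right)^{2}}$)
$v^{2}{\left(z{\left(a{\left(-1 \right)},4 \right)} \right)} = \left(\sqrt{2 + 6 \left(-1 - 2 \left(-1\right)^{\frac{3}{2}}\right)^{2}}\right)^{2} = \left(\sqrt{2 + 6 \left(-1 - 2 \left(- i\right)\right)^{2}}\right)^{2} = \left(\sqrt{2 + 6 \left(-1 + 2 i\right)^{2}}\right)^{2} = 2 + 6 \left(-1 + 2 i\right)^{2}$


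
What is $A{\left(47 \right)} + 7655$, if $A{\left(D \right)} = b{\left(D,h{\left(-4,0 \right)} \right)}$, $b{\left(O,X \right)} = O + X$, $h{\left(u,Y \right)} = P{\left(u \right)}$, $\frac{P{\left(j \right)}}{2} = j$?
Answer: $7694$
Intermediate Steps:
$P{\left(j \right)} = 2 j$
$h{\left(u,Y \right)} = 2 u$
$A{\left(D \right)} = -8 + D$ ($A{\left(D \right)} = D + 2 \left(-4\right) = D - 8 = -8 + D$)
$A{\left(47 \right)} + 7655 = \left(-8 + 47\right) + 7655 = 39 + 7655 = 7694$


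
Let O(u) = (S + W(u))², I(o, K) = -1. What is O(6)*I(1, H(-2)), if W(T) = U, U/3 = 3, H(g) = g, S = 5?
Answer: -196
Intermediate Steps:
U = 9 (U = 3*3 = 9)
W(T) = 9
O(u) = 196 (O(u) = (5 + 9)² = 14² = 196)
O(6)*I(1, H(-2)) = 196*(-1) = -196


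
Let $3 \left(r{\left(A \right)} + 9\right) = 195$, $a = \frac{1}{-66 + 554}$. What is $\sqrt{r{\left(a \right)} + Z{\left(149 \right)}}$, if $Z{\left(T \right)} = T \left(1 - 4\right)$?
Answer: $i \sqrt{391} \approx 19.774 i$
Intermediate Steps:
$a = \frac{1}{488} \approx 0.0020492$
$r{\left(A \right)} = 56$ ($r{\left(A \right)} = -9 + \frac{1}{3} \cdot 195 = -9 + 65 = 56$)
$Z{\left(T \right)} = - 3 T$ ($Z{\left(T \right)} = T \left(-3\right) = - 3 T$)
$\sqrt{r{\left(a \right)} + Z{\left(149 \right)}} = \sqrt{56 - 447} = \sqrt{-391} = i \sqrt{391}$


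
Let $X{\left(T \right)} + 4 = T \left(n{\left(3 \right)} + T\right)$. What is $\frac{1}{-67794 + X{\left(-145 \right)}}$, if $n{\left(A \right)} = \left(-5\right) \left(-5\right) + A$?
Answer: $- \frac{1}{50833} \approx -1.9672 \cdot 10^{-5}$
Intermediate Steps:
$n{\left(A \right)} = 25 + A$
$X{\left(T \right)} = -4 + T \left(28 + T\right)$ ($X{\left(T \right)} = -4 + T \left(\left(25 + 3\right) + T\right) = -4 + T \left(28 + T\right)$)
$\frac{1}{-67794 + X{\left(-145 \right)}} = \frac{1}{-67794 + \left(-4 + \left(-145\right)^{2} + 28 \left(-145\right)\right)} = \frac{1}{-67794 - -16961} = \frac{1}{-67794 + 16961} = \frac{1}{-50833} = - \frac{1}{50833}$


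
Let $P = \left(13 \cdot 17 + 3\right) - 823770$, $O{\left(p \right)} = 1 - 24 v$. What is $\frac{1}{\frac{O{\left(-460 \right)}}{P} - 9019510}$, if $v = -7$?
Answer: $- \frac{823546}{7427981382629} \approx -1.1087 \cdot 10^{-7}$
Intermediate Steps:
$O{\left(p \right)} = 169$ ($O{\left(p \right)} = 1 - -168 = 1 + 168 = 169$)
$P = -823546$ ($P = \left(221 + 3\right) - 823770 = 224 - 823770 = -823546$)
$\frac{1}{\frac{O{\left(-460 \right)}}{P} - 9019510} = \frac{1}{\frac{169}{-823546} - 9019510} = \frac{1}{169 \left(- \frac{1}{823546}\right) - 9019510} = \frac{1}{- \frac{169}{823546} - 9019510} = \frac{1}{- \frac{7427981382629}{823546}} = - \frac{823546}{7427981382629}$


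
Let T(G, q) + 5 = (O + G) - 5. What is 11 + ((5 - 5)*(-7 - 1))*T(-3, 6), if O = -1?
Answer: 11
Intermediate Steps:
T(G, q) = -11 + G (T(G, q) = -5 + ((-1 + G) - 5) = -5 + (-6 + G) = -11 + G)
11 + ((5 - 5)*(-7 - 1))*T(-3, 6) = 11 + ((5 - 5)*(-7 - 1))*(-11 - 3) = 11 + (0*(-8))*(-14) = 11 + 0*(-14) = 11 + 0 = 11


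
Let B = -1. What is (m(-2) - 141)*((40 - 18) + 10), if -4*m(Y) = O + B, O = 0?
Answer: -4504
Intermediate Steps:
m(Y) = 1/4 (m(Y) = -(0 - 1)/4 = -1/4*(-1) = 1/4)
(m(-2) - 141)*((40 - 18) + 10) = (1/4 - 141)*((40 - 18) + 10) = -563*(22 + 10)/4 = -563/4*32 = -4504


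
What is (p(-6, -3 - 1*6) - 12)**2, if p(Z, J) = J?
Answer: 441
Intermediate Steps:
(p(-6, -3 - 1*6) - 12)**2 = ((-3 - 1*6) - 12)**2 = ((-3 - 6) - 12)**2 = (-9 - 12)**2 = (-21)**2 = 441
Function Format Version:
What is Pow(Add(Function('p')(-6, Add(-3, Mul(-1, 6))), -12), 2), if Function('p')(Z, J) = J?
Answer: 441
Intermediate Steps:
Pow(Add(Function('p')(-6, Add(-3, Mul(-1, 6))), -12), 2) = Pow(Add(Add(-3, Mul(-1, 6)), -12), 2) = Pow(Add(Add(-3, -6), -12), 2) = Pow(Add(-9, -12), 2) = Pow(-21, 2) = 441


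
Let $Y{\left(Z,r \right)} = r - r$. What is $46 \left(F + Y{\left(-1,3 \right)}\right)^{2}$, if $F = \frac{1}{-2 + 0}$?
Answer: $\frac{23}{2} \approx 11.5$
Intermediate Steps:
$Y{\left(Z,r \right)} = 0$
$F = - \frac{1}{2}$ ($F = \frac{1}{-2} = - \frac{1}{2} \approx -0.5$)
$46 \left(F + Y{\left(-1,3 \right)}\right)^{2} = 46 \left(- \frac{1}{2} + 0\right)^{2} = 46 \left(- \frac{1}{2}\right)^{2} = 46 \cdot \frac{1}{4} = \frac{23}{2}$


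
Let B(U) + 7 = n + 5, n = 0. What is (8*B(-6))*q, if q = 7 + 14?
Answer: -336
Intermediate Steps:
B(U) = -2 (B(U) = -7 + (0 + 5) = -7 + 5 = -2)
q = 21
(8*B(-6))*q = (8*(-2))*21 = -16*21 = -336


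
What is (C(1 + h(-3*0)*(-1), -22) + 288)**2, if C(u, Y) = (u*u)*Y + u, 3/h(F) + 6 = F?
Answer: 57600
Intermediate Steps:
h(F) = 3/(-6 + F)
C(u, Y) = u + Y*u**2 (C(u, Y) = u**2*Y + u = Y*u**2 + u = u + Y*u**2)
(C(1 + h(-3*0)*(-1), -22) + 288)**2 = ((1 + (3/(-6 - 3*0))*(-1))*(1 - 22*(1 + (3/(-6 - 3*0))*(-1))) + 288)**2 = ((1 + (3/(-6 + 0))*(-1))*(1 - 22*(1 + (3/(-6 + 0))*(-1))) + 288)**2 = ((1 + (3/(-6))*(-1))*(1 - 22*(1 + (3/(-6))*(-1))) + 288)**2 = ((1 + (3*(-1/6))*(-1))*(1 - 22*(1 + (3*(-1/6))*(-1))) + 288)**2 = ((1 - 1/2*(-1))*(1 - 22*(1 - 1/2*(-1))) + 288)**2 = ((1 + 1/2)*(1 - 22*(1 + 1/2)) + 288)**2 = (3*(1 - 22*3/2)/2 + 288)**2 = (3*(1 - 33)/2 + 288)**2 = ((3/2)*(-32) + 288)**2 = (-48 + 288)**2 = 240**2 = 57600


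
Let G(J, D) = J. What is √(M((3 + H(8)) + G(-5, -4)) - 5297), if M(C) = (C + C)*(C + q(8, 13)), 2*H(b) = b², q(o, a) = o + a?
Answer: I*√2237 ≈ 47.297*I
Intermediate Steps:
q(o, a) = a + o
H(b) = b²/2
M(C) = 2*C*(21 + C) (M(C) = (C + C)*(C + (13 + 8)) = (2*C)*(C + 21) = (2*C)*(21 + C) = 2*C*(21 + C))
√(M((3 + H(8)) + G(-5, -4)) - 5297) = √(2*((3 + (½)*8²) - 5)*(21 + ((3 + (½)*8²) - 5)) - 5297) = √(2*((3 + (½)*64) - 5)*(21 + ((3 + (½)*64) - 5)) - 5297) = √(2*((3 + 32) - 5)*(21 + ((3 + 32) - 5)) - 5297) = √(2*(35 - 5)*(21 + (35 - 5)) - 5297) = √(2*30*(21 + 30) - 5297) = √(2*30*51 - 5297) = √(3060 - 5297) = √(-2237) = I*√2237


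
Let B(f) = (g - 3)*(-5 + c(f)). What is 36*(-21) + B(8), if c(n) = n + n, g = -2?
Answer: -811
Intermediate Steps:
c(n) = 2*n
B(f) = 25 - 10*f (B(f) = (-2 - 3)*(-5 + 2*f) = -5*(-5 + 2*f) = 25 - 10*f)
36*(-21) + B(8) = 36*(-21) + (25 - 10*8) = -756 + (25 - 80) = -756 - 55 = -811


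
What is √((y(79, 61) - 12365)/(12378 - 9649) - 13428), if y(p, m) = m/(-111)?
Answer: 2*I*√308141998160613/302919 ≈ 115.9*I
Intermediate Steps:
y(p, m) = -m/111 (y(p, m) = m*(-1/111) = -m/111)
√((y(79, 61) - 12365)/(12378 - 9649) - 13428) = √((-1/111*61 - 12365)/(12378 - 9649) - 13428) = √((-61/111 - 12365)/2729 - 13428) = √(-1372576/111*1/2729 - 13428) = √(-1372576/302919 - 13428) = √(-4068968908/302919) = 2*I*√308141998160613/302919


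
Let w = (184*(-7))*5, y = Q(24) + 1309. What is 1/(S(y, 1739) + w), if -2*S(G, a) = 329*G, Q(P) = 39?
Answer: -1/228186 ≈ -4.3824e-6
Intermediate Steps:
y = 1348 (y = 39 + 1309 = 1348)
S(G, a) = -329*G/2
w = -6440 (w = -1288*5 = -6440)
1/(S(y, 1739) + w) = 1/(-329/2*1348 - 6440) = 1/(-221746 - 6440) = 1/(-228186) = -1/228186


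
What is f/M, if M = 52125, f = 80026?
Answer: 80026/52125 ≈ 1.5353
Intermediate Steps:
f/M = 80026/52125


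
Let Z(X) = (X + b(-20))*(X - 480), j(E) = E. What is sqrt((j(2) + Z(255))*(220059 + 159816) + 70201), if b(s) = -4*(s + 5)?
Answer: I*sqrt(26922810674) ≈ 1.6408e+5*I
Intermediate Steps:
b(s) = -20 - 4*s (b(s) = -4*(5 + s) = -20 - 4*s)
Z(X) = (-480 + X)*(60 + X) (Z(X) = (X + (-20 - 4*(-20)))*(X - 480) = (X + (-20 + 80))*(-480 + X) = (X + 60)*(-480 + X) = (60 + X)*(-480 + X) = (-480 + X)*(60 + X))
sqrt((j(2) + Z(255))*(220059 + 159816) + 70201) = sqrt((2 + (-28800 + 255**2 - 420*255))*(220059 + 159816) + 70201) = sqrt((2 + (-28800 + 65025 - 107100))*379875 + 70201) = sqrt((2 - 70875)*379875 + 70201) = sqrt(-70873*379875 + 70201) = sqrt(-26922880875 + 70201) = sqrt(-26922810674) = I*sqrt(26922810674)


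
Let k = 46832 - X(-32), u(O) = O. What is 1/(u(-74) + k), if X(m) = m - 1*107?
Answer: 1/46897 ≈ 2.1323e-5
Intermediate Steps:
X(m) = -107 + m (X(m) = m - 107 = -107 + m)
k = 46971 (k = 46832 - (-107 - 32) = 46832 - 1*(-139) = 46832 + 139 = 46971)
1/(u(-74) + k) = 1/(-74 + 46971) = 1/46897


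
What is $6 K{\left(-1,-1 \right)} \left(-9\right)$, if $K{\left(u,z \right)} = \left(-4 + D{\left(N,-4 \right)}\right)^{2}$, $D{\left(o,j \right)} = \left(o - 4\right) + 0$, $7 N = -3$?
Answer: $- \frac{187974}{49} \approx -3836.2$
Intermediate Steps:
$N = - \frac{3}{7}$ ($N = \frac{1}{7} \left(-3\right) = - \frac{3}{7} \approx -0.42857$)
$D{\left(o,j \right)} = -4 + o$ ($D{\left(o,j \right)} = \left(-4 + o\right) + 0 = -4 + o$)
$K{\left(u,z \right)} = \frac{3481}{49}$ ($K{\left(u,z \right)} = \left(-4 - \frac{31}{7}\right)^{2} = \left(- \frac{59}{7}\right)^{2} = \frac{3481}{49}$)
$6 K{\left(-1,-1 \right)} \left(-9\right) = 6 \cdot \frac{3481}{49} \left(-9\right) = \frac{20886}{49} \left(-9\right) = - \frac{187974}{49}$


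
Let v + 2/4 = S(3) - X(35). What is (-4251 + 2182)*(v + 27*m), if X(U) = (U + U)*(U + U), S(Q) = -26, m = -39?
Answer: 24743171/2 ≈ 1.2372e+7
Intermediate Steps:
X(U) = 4*U² (X(U) = (2*U)*(2*U) = 4*U²)
v = -9853/2 (v = -½ + (-26 - 4*35²) = -½ + (-26 - 4*1225) = -½ + (-26 - 1*4900) = -½ + (-26 - 4900) = -½ - 4926 = -9853/2 ≈ -4926.5)
(-4251 + 2182)*(v + 27*m) = (-4251 + 2182)*(-9853/2 + 27*(-39)) = -2069*(-9853/2 - 1053) = -2069*(-11959/2) = 24743171/2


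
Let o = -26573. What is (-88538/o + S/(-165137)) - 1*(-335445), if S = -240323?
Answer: 1472015892385730/4388185501 ≈ 3.3545e+5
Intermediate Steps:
(-88538/o + S/(-165137)) - 1*(-335445) = (-88538/(-26573) - 240323/(-165137)) - 1*(-335445) = (-88538*(-1/26573) - 240323*(-1/165137)) + 335445 = (88538/26573 + 240323/165137) + 335445 = 21007002785/4388185501 + 335445 = 1472015892385730/4388185501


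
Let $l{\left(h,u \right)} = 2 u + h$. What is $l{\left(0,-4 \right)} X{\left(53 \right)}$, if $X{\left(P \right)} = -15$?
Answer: $120$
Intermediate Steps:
$l{\left(h,u \right)} = h + 2 u$
$l{\left(0,-4 \right)} X{\left(53 \right)} = \left(0 + 2 \left(-4\right)\right) \left(-15\right) = \left(0 - 8\right) \left(-15\right) = \left(-8\right) \left(-15\right) = 120$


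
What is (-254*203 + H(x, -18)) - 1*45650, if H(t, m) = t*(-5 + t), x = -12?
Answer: -97008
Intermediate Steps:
(-254*203 + H(x, -18)) - 1*45650 = (-254*203 - 12*(-5 - 12)) - 1*45650 = (-51562 - 12*(-17)) - 45650 = (-51562 + 204) - 45650 = -51358 - 45650 = -97008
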